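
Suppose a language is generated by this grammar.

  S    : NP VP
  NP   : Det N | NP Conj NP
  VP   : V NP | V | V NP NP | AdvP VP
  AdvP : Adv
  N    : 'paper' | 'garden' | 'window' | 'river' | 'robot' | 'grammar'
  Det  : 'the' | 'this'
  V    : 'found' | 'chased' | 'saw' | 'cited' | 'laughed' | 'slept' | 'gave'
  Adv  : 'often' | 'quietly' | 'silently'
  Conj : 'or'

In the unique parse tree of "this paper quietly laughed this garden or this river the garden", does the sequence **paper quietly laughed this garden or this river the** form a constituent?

No

[S [NP [Det this] [N paper]] [VP [AdvP [Adv quietly]] [VP [V laughed] [NP [NP [Det this] [N garden]] [Conj or] [NP [Det this] [N river]]] [NP [Det the] [N garden]]]]]
The smallest constituent containing 'paper quietly laughed this garden or this river the' is the S spanning 'this paper quietly laughed this garden or this river the garden'; no single node in the tree dominates exactly the given words.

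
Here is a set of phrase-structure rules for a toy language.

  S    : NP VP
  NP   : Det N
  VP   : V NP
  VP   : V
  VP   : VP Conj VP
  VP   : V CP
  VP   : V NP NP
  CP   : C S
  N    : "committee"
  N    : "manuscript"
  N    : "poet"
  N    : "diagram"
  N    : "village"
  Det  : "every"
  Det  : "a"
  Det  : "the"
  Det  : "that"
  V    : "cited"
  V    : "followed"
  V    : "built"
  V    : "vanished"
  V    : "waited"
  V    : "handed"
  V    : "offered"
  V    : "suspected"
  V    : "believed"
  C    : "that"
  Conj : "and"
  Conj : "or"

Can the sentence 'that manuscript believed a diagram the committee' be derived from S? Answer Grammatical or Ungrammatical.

Grammatical

S
  NP
    Det: that
    N: manuscript
  VP
    V: believed
    NP
      Det: a
      N: diagram
    NP
      Det: the
      N: committee
Every word is introduced by a lexical rule and the phrasal rules combine the resulting categories into a single S.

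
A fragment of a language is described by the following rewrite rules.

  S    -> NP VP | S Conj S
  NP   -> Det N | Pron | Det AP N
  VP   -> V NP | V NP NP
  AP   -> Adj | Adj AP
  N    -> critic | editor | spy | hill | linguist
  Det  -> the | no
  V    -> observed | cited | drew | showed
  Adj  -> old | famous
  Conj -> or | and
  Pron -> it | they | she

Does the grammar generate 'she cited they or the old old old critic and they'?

For S → NP VP, the only prefix that parses as NP is 'she', but the remainder 'cited they or the old old old critic and they' is not a VP under these rules. The alternative S rule S → S Conj S likewise has no satisfying split.

Ungrammatical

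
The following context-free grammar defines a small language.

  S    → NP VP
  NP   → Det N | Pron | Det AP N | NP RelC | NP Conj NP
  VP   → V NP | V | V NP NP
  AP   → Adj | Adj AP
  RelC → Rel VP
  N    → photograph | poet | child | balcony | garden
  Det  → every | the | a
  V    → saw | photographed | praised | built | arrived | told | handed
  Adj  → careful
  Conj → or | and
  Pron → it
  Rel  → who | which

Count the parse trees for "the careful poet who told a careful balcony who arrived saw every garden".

The two bracketings:
[S [NP [NP [Det the] [AP [Adj careful]] [N poet]] [RelC [Rel who] [VP [V told] [NP [NP [Det a] [AP [Adj careful]] [N balcony]] [RelC [Rel who] [VP [V arrived]]]]]]] [VP [V saw] [NP [Det every] [N garden]]]]
[S [NP [NP [NP [Det the] [AP [Adj careful]] [N poet]] [RelC [Rel who] [VP [V told] [NP [Det a] [AP [Adj careful]] [N balcony]]]]] [RelC [Rel who] [VP [V arrived]]]] [VP [V saw] [NP [Det every] [N garden]]]]
The trees differ in how a recursive rule is bracketed over the same span.

2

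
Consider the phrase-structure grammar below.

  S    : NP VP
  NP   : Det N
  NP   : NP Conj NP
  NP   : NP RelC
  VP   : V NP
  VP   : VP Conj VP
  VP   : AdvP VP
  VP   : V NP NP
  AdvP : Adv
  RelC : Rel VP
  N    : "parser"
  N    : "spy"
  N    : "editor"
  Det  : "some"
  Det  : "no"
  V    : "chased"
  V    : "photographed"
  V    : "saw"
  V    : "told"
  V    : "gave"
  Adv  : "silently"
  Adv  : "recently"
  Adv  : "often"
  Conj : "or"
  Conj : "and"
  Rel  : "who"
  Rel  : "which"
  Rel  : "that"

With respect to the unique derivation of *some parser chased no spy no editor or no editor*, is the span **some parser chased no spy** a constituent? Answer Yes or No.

[S [NP [Det some] [N parser]] [VP [V chased] [NP [Det no] [N spy]] [NP [NP [Det no] [N editor]] [Conj or] [NP [Det no] [N editor]]]]]
The smallest constituent containing 'some parser chased no spy' is the S spanning 'some parser chased no spy no editor or no editor'; no single node in the tree dominates exactly the given words.

No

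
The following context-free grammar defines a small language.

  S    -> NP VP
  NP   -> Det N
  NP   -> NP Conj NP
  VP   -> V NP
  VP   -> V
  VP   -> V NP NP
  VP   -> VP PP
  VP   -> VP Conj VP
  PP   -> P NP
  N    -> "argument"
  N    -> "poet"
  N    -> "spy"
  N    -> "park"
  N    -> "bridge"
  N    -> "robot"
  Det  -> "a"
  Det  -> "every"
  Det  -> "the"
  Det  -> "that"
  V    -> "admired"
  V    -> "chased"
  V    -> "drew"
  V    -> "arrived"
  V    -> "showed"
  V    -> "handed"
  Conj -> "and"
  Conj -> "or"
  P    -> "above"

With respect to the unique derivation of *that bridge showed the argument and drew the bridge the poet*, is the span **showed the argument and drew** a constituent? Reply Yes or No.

No

[S [NP [Det that] [N bridge]] [VP [VP [V showed] [NP [Det the] [N argument]]] [Conj and] [VP [V drew] [NP [Det the] [N bridge]] [NP [Det the] [N poet]]]]]
The smallest constituent containing 'showed the argument and drew' is the VP spanning 'showed the argument and drew the bridge the poet'; no single node in the tree dominates exactly the given words.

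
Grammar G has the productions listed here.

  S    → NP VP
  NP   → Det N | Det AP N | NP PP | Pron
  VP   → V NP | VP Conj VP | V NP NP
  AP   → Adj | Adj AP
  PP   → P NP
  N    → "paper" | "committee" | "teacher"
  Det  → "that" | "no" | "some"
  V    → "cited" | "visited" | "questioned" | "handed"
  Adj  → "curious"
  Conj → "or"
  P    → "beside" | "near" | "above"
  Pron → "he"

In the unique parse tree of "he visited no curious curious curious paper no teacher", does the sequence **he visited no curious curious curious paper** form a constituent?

[S [NP [Pron he]] [VP [V visited] [NP [Det no] [AP [Adj curious] [AP [Adj curious] [AP [Adj curious]]]] [N paper]] [NP [Det no] [N teacher]]]]
The smallest constituent containing 'he visited no curious curious curious paper' is the S spanning 'he visited no curious curious curious paper no teacher'; no single node in the tree dominates exactly the given words.

No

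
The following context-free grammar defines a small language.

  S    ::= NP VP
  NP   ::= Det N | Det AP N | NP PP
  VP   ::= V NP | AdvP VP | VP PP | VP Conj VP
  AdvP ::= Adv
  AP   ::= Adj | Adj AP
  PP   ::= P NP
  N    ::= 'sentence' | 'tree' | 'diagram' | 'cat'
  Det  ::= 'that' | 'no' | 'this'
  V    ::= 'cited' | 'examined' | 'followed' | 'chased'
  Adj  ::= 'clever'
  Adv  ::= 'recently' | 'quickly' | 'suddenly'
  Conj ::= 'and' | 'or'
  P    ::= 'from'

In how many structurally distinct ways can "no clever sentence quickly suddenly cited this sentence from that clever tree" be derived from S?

4

Two of the 4 distinct bracketings:
[S [NP [Det no] [AP [Adj clever]] [N sentence]] [VP [AdvP [Adv quickly]] [VP [AdvP [Adv suddenly]] [VP [V cited] [NP [NP [Det this] [N sentence]] [PP [P from] [NP [Det that] [AP [Adj clever]] [N tree]]]]]]]]
[S [NP [Det no] [AP [Adj clever]] [N sentence]] [VP [AdvP [Adv quickly]] [VP [AdvP [Adv suddenly]] [VP [VP [V cited] [NP [Det this] [N sentence]]] [PP [P from] [NP [Det that] [AP [Adj clever]] [N tree]]]]]]]
The difference turns on whether NP → NP PP is used at the relevant span, versus an alternative expansion of NP.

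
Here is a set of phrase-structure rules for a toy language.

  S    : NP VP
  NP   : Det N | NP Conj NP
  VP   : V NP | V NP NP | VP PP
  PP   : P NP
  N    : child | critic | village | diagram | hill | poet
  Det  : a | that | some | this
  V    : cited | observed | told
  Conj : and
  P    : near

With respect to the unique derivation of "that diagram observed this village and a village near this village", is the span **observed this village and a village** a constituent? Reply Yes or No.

Yes

[S [NP [Det that] [N diagram]] [VP [VP [V observed] [NP [NP [Det this] [N village]] [Conj and] [NP [Det a] [N village]]]] [PP [P near] [NP [Det this] [N village]]]]]
The words 'observed this village and a village' are exhaustively dominated by a single VP node (built by VP → V NP), so they form a constituent.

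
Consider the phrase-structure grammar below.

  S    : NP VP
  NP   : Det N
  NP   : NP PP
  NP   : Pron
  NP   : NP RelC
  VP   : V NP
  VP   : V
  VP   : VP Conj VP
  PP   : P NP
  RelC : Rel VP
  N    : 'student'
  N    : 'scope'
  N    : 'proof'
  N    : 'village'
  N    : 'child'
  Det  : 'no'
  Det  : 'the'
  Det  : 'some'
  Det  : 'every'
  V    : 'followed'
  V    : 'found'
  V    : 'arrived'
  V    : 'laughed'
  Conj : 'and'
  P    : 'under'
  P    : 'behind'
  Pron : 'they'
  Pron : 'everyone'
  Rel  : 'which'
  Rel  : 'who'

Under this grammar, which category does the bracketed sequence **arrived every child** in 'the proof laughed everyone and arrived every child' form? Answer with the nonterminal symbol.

VP

[S [NP [Det the] [N proof]] [VP [VP [V laughed] [NP [Pron everyone]]] [Conj and] [VP [V arrived] [NP [Det every] [N child]]]]]
The span 'arrived every child' is the VP node built by VP → V NP.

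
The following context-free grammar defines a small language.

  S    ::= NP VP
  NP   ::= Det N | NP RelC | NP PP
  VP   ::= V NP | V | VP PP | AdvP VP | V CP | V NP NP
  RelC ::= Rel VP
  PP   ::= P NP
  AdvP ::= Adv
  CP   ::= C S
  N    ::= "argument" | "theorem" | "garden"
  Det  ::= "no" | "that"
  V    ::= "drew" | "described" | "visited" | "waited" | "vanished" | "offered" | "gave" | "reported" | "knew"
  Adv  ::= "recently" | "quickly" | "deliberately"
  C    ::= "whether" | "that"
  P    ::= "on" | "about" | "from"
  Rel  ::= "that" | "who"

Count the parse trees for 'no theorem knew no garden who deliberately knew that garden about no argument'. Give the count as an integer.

7

Two of the 7 distinct bracketings:
[S [NP [Det no] [N theorem]] [VP [V knew] [NP [NP [Det no] [N garden]] [RelC [Rel who] [VP [VP [AdvP [Adv deliberately]] [VP [V knew] [NP [Det that] [N garden]]]] [PP [P about] [NP [Det no] [N argument]]]]]]]]
[S [NP [Det no] [N theorem]] [VP [V knew] [NP [NP [Det no] [N garden]] [RelC [Rel who] [VP [AdvP [Adv deliberately]] [VP [V knew] [NP [NP [Det that] [N garden]] [PP [P about] [NP [Det no] [N argument]]]]]]]]]]
The difference turns on whether NP → NP PP is used at the relevant span, versus an alternative expansion of NP.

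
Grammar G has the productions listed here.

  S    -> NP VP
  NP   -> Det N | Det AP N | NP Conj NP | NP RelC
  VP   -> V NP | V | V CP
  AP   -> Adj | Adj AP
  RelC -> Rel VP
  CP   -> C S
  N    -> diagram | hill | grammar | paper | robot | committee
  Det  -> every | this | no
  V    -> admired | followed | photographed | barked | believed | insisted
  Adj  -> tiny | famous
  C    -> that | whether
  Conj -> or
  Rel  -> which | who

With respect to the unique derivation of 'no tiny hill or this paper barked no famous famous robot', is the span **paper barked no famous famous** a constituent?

No

[S [NP [NP [Det no] [AP [Adj tiny]] [N hill]] [Conj or] [NP [Det this] [N paper]]] [VP [V barked] [NP [Det no] [AP [Adj famous] [AP [Adj famous]]] [N robot]]]]
The smallest constituent containing 'paper barked no famous famous' is the S spanning 'no tiny hill or this paper barked no famous famous robot'; no single node in the tree dominates exactly the given words.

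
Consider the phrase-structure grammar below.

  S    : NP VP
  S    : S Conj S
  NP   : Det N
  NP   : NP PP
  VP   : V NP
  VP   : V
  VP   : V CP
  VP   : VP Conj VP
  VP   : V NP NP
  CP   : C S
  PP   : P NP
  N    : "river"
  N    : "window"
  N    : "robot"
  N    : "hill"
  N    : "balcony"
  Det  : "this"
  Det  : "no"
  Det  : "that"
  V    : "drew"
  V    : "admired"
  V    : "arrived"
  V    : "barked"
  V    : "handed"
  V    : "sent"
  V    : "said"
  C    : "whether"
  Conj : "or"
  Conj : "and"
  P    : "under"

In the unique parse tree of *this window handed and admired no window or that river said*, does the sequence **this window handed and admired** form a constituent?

No

[S [S [NP [Det this] [N window]] [VP [VP [V handed]] [Conj and] [VP [V admired] [NP [Det no] [N window]]]]] [Conj or] [S [NP [Det that] [N river]] [VP [V said]]]]
The smallest constituent containing 'this window handed and admired' is the S spanning 'this window handed and admired no window'; no single node in the tree dominates exactly the given words.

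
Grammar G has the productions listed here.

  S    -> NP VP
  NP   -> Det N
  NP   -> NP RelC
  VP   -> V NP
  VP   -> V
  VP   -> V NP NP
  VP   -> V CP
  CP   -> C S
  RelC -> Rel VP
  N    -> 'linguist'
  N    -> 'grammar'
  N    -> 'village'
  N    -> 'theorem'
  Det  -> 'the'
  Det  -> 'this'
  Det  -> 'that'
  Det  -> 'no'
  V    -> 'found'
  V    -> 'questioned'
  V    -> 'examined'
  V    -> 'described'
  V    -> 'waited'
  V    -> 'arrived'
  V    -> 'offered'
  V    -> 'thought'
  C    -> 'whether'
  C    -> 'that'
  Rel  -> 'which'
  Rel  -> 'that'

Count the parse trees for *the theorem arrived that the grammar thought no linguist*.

1

[S [NP [Det the] [N theorem]] [VP [V arrived] [CP [C that] [S [NP [Det the] [N grammar]] [VP [V thought] [NP [Det no] [N linguist]]]]]]]
No rule offers an alternative attachment or grouping for any span, so this is the only derivation.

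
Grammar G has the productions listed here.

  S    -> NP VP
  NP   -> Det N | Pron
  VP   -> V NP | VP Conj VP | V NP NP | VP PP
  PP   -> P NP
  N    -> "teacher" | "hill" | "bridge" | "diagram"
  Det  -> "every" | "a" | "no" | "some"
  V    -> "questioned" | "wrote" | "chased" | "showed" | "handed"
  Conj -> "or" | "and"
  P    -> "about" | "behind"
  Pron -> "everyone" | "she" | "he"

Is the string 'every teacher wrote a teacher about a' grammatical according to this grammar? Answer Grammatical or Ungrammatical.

For S → NP VP, the only prefix that parses as NP is 'every teacher', but the remainder 'wrote a teacher about a' is not a VP under these rules.

Ungrammatical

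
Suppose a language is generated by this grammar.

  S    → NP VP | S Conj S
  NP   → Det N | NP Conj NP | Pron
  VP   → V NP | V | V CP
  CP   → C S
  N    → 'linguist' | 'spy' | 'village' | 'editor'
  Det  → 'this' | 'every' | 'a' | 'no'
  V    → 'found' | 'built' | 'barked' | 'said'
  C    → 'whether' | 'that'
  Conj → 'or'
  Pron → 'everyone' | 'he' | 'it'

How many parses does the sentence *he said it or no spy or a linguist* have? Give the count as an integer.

The two bracketings:
[S [NP [Pron he]] [VP [V said] [NP [NP [Pron it]] [Conj or] [NP [NP [Det no] [N spy]] [Conj or] [NP [Det a] [N linguist]]]]]]
[S [NP [Pron he]] [VP [V said] [NP [NP [NP [Pron it]] [Conj or] [NP [Det no] [N spy]]] [Conj or] [NP [Det a] [N linguist]]]]]
The trees differ in how a recursive rule is bracketed over the same span.

2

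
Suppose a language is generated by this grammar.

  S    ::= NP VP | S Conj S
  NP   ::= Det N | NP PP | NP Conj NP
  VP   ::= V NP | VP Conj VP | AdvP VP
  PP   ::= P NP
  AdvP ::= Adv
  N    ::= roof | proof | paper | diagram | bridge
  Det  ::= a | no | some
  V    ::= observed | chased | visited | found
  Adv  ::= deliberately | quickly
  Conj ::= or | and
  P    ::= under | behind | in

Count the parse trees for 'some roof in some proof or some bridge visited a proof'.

The two bracketings:
[S [NP [NP [Det some] [N roof]] [PP [P in] [NP [NP [Det some] [N proof]] [Conj or] [NP [Det some] [N bridge]]]]] [VP [V visited] [NP [Det a] [N proof]]]]
[S [NP [NP [NP [Det some] [N roof]] [PP [P in] [NP [Det some] [N proof]]]] [Conj or] [NP [Det some] [N bridge]]] [VP [V visited] [NP [Det a] [N proof]]]]
The trees differ in how a recursive rule is bracketed over the same span.

2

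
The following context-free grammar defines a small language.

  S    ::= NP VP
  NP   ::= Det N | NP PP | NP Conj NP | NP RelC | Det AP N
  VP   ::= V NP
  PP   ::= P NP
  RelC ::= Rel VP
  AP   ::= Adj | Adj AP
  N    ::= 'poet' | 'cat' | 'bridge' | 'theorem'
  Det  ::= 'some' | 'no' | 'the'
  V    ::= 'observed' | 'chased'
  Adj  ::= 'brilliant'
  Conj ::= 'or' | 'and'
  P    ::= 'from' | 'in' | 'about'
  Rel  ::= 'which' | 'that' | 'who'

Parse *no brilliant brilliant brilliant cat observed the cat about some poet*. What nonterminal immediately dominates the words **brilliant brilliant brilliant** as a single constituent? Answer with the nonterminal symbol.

AP

[S [NP [Det no] [AP [Adj brilliant] [AP [Adj brilliant] [AP [Adj brilliant]]]] [N cat]] [VP [V observed] [NP [NP [Det the] [N cat]] [PP [P about] [NP [Det some] [N poet]]]]]]
The span 'brilliant brilliant brilliant' is the AP node built by AP → Adj AP.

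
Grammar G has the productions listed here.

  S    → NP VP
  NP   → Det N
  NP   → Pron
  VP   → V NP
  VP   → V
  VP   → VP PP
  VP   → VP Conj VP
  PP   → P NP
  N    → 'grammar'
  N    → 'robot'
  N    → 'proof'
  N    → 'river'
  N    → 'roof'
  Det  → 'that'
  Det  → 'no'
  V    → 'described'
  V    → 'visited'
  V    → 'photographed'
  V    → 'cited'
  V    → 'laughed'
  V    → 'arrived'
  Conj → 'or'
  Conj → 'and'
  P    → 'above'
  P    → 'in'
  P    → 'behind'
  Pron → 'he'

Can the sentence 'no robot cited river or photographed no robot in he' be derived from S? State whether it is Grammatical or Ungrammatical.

A V word can never sit immediately before an N word in any string this grammar generates, so the substring 'cited river' rules out a derivation.

Ungrammatical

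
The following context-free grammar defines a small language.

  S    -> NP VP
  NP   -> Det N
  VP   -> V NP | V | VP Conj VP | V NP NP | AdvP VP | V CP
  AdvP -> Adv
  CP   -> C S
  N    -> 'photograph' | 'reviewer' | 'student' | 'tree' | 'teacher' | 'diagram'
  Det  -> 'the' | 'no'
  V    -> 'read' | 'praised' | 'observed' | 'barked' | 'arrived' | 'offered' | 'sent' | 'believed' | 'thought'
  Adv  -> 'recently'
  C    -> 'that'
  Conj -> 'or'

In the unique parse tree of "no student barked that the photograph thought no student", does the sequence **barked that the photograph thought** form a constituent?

No

[S [NP [Det no] [N student]] [VP [V barked] [CP [C that] [S [NP [Det the] [N photograph]] [VP [V thought] [NP [Det no] [N student]]]]]]]
The smallest constituent containing 'barked that the photograph thought' is the VP spanning 'barked that the photograph thought no student'; no single node in the tree dominates exactly the given words.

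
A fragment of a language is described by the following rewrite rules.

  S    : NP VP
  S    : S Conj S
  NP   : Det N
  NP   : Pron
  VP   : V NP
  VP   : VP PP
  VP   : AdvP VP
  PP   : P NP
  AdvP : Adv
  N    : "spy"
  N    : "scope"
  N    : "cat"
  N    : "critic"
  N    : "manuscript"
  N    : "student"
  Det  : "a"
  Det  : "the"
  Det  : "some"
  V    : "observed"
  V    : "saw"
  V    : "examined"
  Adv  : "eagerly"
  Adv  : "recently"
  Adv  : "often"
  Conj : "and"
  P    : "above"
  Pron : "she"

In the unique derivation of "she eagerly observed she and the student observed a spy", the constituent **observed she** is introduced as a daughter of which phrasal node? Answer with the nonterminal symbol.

VP

[S [S [NP [Pron she]] [VP [AdvP [Adv eagerly]] [VP [V observed] [NP [Pron she]]]]] [Conj and] [S [NP [Det the] [N student]] [VP [V observed] [NP [Det a] [N spy]]]]]
The span 'observed she' is the VP node built by VP → V NP.
Its mother is the VP built by VP → AdvP VP.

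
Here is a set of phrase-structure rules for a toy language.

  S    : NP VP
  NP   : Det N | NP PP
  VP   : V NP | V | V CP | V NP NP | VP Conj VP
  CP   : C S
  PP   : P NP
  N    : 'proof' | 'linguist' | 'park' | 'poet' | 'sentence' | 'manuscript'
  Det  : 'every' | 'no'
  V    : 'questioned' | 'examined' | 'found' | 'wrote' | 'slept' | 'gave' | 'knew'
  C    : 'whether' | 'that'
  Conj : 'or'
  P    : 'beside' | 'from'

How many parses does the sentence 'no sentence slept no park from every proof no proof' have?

[S [NP [Det no] [N sentence]] [VP [V slept] [NP [NP [Det no] [N park]] [PP [P from] [NP [Det every] [N proof]]]] [NP [Det no] [N proof]]]]
No rule offers an alternative attachment or grouping for any span, so this is the only derivation.

1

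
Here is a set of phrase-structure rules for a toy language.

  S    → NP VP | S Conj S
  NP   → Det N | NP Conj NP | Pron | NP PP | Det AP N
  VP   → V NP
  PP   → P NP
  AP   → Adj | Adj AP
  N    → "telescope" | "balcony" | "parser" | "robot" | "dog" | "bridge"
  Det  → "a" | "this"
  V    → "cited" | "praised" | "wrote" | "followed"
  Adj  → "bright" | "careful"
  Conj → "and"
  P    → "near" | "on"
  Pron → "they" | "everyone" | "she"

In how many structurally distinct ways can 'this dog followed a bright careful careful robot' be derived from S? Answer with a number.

1

[S [NP [Det this] [N dog]] [VP [V followed] [NP [Det a] [AP [Adj bright] [AP [Adj careful] [AP [Adj careful]]]] [N robot]]]]
No rule offers an alternative attachment or grouping for any span, so this is the only derivation.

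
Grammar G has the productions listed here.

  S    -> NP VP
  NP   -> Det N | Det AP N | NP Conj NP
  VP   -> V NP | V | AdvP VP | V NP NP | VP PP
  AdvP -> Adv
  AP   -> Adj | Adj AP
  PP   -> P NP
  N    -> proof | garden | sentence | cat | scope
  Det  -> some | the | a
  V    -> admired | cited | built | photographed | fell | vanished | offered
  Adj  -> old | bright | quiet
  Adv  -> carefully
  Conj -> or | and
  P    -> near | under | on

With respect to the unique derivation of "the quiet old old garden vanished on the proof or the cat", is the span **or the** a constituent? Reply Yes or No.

No

[S [NP [Det the] [AP [Adj quiet] [AP [Adj old] [AP [Adj old]]]] [N garden]] [VP [VP [V vanished]] [PP [P on] [NP [NP [Det the] [N proof]] [Conj or] [NP [Det the] [N cat]]]]]]
The smallest constituent containing 'or the' is the NP spanning 'the proof or the cat'; no single node in the tree dominates exactly the given words.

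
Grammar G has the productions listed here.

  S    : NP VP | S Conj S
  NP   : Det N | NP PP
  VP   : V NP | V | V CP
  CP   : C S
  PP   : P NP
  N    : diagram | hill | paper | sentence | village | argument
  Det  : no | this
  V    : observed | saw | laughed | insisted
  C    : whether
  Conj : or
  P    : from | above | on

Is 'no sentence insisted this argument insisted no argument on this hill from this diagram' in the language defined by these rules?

For S → NP VP, the only prefix that parses as NP is 'no sentence', but the remainder 'insisted this argument insisted no argument on this hill from this diagram' is not a VP under these rules. The alternative S rule S → S Conj S likewise has no satisfying split.

Ungrammatical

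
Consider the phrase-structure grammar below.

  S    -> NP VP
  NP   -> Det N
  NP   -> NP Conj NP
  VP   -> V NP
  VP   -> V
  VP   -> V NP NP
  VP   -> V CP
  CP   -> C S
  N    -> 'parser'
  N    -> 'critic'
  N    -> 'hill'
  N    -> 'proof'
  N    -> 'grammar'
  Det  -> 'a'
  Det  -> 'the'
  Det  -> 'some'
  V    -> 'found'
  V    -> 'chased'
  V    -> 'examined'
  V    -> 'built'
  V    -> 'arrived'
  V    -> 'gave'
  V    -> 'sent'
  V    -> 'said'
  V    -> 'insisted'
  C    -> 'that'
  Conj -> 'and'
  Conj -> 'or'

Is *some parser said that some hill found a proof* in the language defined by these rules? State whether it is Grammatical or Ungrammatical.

S
  NP
    Det: some
    N: parser
  VP
    V: said
    CP
      C: that
      S
        NP
          Det: some
          N: hill
        VP
          V: found
          NP
            Det: a
            N: proof
Every word is introduced by a lexical rule and the phrasal rules combine the resulting categories into a single S.

Grammatical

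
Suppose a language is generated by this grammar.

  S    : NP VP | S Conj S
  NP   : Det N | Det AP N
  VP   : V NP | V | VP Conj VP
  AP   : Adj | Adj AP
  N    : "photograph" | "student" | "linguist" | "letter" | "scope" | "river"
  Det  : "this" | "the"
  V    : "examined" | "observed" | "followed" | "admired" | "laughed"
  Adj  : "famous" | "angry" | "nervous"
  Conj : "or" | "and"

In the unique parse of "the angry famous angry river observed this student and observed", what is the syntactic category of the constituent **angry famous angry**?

S
  NP
    Det: the
    AP
      Adj: angry
      AP
        Adj: famous
        AP
          Adj: angry
    N: river
  VP
    VP
      V: observed
      NP
        Det: this
        N: student
    Conj: and
    VP
      V: observed
The span 'angry famous angry' is the AP node built by AP → Adj AP.

AP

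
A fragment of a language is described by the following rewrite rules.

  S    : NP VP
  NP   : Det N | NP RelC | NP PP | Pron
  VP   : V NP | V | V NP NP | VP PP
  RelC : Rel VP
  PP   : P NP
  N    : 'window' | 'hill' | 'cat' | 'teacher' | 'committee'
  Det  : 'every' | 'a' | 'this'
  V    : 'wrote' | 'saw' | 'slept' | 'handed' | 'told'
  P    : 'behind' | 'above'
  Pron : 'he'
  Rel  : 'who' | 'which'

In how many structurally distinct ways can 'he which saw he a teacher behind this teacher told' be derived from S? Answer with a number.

3

Two of the 3 distinct bracketings:
[S [NP [NP [Pron he]] [RelC [Rel which] [VP [V saw] [NP [Pron he]] [NP [NP [Det a] [N teacher]] [PP [P behind] [NP [Det this] [N teacher]]]]]]] [VP [V told]]]
[S [NP [NP [Pron he]] [RelC [Rel which] [VP [VP [V saw] [NP [Pron he]] [NP [Det a] [N teacher]]] [PP [P behind] [NP [Det this] [N teacher]]]]]] [VP [V told]]]
The difference turns on whether NP → NP PP is used at the relevant span, versus an alternative expansion of NP.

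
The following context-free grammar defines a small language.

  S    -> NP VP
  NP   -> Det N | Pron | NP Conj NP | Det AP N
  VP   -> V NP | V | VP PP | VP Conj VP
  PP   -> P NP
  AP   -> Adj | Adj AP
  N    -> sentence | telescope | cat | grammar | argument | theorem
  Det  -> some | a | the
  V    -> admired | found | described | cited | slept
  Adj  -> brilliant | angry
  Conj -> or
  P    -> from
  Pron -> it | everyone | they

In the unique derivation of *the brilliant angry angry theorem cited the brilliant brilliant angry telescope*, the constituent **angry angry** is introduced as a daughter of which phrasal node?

S
  NP
    Det: the
    AP
      Adj: brilliant
      AP
        Adj: angry
        AP
          Adj: angry
    N: theorem
  VP
    V: cited
    NP
      Det: the
      AP
        Adj: brilliant
        AP
          Adj: brilliant
          AP
            Adj: angry
      N: telescope
The span 'angry angry' is the AP node built by AP → Adj AP.
Its mother is the AP built by AP → Adj AP.

AP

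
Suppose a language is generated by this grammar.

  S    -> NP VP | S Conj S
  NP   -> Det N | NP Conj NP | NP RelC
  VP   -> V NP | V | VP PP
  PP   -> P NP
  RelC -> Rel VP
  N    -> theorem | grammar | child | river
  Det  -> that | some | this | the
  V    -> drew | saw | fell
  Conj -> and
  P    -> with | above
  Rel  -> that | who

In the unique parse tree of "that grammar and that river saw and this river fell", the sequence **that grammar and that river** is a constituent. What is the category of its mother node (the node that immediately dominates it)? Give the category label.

S

S
  S
    NP
      NP
        Det: that
        N: grammar
      Conj: and
      NP
        Det: that
        N: river
    VP
      V: saw
  Conj: and
  S
    NP
      Det: this
      N: river
    VP
      V: fell
The span 'that grammar and that river' is the NP node built by NP → NP Conj NP.
Its mother is the S built by S → NP VP.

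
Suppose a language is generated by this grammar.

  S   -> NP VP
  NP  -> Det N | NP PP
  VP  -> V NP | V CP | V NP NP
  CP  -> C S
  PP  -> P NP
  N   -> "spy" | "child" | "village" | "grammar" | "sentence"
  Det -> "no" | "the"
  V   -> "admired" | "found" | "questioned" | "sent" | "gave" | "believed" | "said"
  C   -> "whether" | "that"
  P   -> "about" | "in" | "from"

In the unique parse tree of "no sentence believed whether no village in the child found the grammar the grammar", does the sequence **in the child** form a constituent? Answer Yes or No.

[S [NP [Det no] [N sentence]] [VP [V believed] [CP [C whether] [S [NP [NP [Det no] [N village]] [PP [P in] [NP [Det the] [N child]]]] [VP [V found] [NP [Det the] [N grammar]] [NP [Det the] [N grammar]]]]]]]
The words 'in the child' are exhaustively dominated by a single PP node (built by PP → P NP), so they form a constituent.

Yes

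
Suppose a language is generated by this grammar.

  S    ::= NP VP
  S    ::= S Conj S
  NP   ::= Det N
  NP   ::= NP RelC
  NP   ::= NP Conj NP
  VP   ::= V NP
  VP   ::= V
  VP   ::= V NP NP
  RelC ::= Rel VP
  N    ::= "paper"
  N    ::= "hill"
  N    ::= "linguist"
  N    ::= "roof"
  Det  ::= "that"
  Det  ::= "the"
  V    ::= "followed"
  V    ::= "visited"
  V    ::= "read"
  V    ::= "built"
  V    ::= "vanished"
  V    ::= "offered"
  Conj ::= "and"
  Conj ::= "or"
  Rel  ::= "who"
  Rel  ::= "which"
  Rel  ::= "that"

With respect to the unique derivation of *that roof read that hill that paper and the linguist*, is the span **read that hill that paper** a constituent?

[S [NP [Det that] [N roof]] [VP [V read] [NP [Det that] [N hill]] [NP [NP [Det that] [N paper]] [Conj and] [NP [Det the] [N linguist]]]]]
The smallest constituent containing 'read that hill that paper' is the VP spanning 'read that hill that paper and the linguist'; no single node in the tree dominates exactly the given words.

No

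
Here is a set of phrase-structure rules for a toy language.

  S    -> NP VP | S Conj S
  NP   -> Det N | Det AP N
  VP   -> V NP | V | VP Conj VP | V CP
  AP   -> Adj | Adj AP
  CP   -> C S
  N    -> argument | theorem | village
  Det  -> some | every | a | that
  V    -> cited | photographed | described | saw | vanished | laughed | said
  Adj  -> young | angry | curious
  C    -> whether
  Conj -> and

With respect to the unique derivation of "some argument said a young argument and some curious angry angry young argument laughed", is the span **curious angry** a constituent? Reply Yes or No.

No

[S [S [NP [Det some] [N argument]] [VP [V said] [NP [Det a] [AP [Adj young]] [N argument]]]] [Conj and] [S [NP [Det some] [AP [Adj curious] [AP [Adj angry] [AP [Adj angry] [AP [Adj young]]]]] [N argument]] [VP [V laughed]]]]
The smallest constituent containing 'curious angry' is the AP spanning 'curious angry angry young'; no single node in the tree dominates exactly the given words.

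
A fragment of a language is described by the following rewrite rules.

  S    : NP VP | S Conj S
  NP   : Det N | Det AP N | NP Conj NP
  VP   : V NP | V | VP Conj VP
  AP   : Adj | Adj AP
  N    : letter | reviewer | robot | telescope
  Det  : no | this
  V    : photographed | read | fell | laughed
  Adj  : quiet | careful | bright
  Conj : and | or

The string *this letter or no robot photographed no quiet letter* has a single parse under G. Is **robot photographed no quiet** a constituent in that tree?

[S [NP [NP [Det this] [N letter]] [Conj or] [NP [Det no] [N robot]]] [VP [V photographed] [NP [Det no] [AP [Adj quiet]] [N letter]]]]
The smallest constituent containing 'robot photographed no quiet' is the S spanning 'this letter or no robot photographed no quiet letter'; no single node in the tree dominates exactly the given words.

No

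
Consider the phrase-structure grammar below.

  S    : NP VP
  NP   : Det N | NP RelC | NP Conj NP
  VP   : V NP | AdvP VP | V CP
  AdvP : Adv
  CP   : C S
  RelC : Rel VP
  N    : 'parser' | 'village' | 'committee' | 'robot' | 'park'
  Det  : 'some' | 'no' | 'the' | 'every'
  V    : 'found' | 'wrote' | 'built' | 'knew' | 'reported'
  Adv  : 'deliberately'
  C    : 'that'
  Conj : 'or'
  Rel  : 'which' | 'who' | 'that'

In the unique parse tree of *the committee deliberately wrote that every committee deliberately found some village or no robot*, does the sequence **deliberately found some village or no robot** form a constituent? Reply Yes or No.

Yes

[S [NP [Det the] [N committee]] [VP [AdvP [Adv deliberately]] [VP [V wrote] [CP [C that] [S [NP [Det every] [N committee]] [VP [AdvP [Adv deliberately]] [VP [V found] [NP [NP [Det some] [N village]] [Conj or] [NP [Det no] [N robot]]]]]]]]]]
The words 'deliberately found some village or no robot' are exhaustively dominated by a single VP node (built by VP → AdvP VP), so they form a constituent.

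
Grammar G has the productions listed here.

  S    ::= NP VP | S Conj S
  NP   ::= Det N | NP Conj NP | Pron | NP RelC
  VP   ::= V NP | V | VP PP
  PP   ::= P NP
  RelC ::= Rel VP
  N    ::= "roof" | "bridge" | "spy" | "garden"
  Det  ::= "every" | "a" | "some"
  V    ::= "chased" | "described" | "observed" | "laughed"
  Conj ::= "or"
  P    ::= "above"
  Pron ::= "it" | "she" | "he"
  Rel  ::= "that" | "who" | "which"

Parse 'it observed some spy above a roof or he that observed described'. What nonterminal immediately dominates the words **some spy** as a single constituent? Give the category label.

NP

[S [S [NP [Pron it]] [VP [VP [V observed] [NP [Det some] [N spy]]] [PP [P above] [NP [Det a] [N roof]]]]] [Conj or] [S [NP [NP [Pron he]] [RelC [Rel that] [VP [V observed]]]] [VP [V described]]]]
The span 'some spy' is the NP node built by NP → Det N.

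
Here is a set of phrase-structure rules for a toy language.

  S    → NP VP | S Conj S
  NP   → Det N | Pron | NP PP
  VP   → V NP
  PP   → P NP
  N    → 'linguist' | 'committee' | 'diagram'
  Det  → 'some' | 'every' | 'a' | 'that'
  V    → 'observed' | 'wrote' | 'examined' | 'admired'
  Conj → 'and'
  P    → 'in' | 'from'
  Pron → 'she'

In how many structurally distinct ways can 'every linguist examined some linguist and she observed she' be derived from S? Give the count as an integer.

1

[S [S [NP [Det every] [N linguist]] [VP [V examined] [NP [Det some] [N linguist]]]] [Conj and] [S [NP [Pron she]] [VP [V observed] [NP [Pron she]]]]]
No rule offers an alternative attachment or grouping for any span, so this is the only derivation.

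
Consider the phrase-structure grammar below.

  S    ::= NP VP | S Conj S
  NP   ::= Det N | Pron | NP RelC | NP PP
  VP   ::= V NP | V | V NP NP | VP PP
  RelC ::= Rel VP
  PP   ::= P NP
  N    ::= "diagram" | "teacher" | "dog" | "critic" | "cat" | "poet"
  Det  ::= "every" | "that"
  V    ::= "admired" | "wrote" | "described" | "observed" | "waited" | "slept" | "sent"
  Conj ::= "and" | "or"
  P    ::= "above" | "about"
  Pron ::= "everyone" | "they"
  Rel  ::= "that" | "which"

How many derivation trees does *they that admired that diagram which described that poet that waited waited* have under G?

Two of the 7 distinct bracketings:
[S [NP [NP [Pron they]] [RelC [Rel that] [VP [V admired] [NP [NP [Det that] [N diagram]] [RelC [Rel which] [VP [V described] [NP [NP [Det that] [N poet]] [RelC [Rel that] [VP [V waited]]]]]]]]]] [VP [V waited]]]
[S [NP [NP [Pron they]] [RelC [Rel that] [VP [V admired] [NP [NP [NP [Det that] [N diagram]] [RelC [Rel which] [VP [V described] [NP [Det that] [N poet]]]]] [RelC [Rel that] [VP [V waited]]]]]]] [VP [V waited]]]
The trees differ in how a recursive rule is bracketed over the same span.

7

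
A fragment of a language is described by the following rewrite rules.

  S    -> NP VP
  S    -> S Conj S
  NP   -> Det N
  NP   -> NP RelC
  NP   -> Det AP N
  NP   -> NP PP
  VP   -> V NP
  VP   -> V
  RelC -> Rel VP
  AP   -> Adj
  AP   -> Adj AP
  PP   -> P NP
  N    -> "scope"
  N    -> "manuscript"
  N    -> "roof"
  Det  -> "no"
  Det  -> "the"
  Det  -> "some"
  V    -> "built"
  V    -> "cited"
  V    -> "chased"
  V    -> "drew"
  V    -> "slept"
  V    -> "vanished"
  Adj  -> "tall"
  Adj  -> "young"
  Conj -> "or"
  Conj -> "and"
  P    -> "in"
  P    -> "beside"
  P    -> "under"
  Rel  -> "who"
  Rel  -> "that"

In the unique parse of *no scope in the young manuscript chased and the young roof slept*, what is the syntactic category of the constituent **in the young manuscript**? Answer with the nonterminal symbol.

S
  S
    NP
      NP
        Det: no
        N: scope
      PP
        P: in
        NP
          Det: the
          AP
            Adj: young
          N: manuscript
    VP
      V: chased
  Conj: and
  S
    NP
      Det: the
      AP
        Adj: young
      N: roof
    VP
      V: slept
The span 'in the young manuscript' is the PP node built by PP → P NP.

PP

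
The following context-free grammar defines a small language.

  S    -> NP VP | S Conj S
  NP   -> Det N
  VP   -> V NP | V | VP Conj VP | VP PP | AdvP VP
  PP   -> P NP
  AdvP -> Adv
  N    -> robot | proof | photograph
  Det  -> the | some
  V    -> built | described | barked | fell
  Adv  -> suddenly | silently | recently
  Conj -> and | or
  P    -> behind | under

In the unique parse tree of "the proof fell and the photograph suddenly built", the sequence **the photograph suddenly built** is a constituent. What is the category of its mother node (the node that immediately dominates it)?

S

S
  S
    NP
      Det: the
      N: proof
    VP
      V: fell
  Conj: and
  S
    NP
      Det: the
      N: photograph
    VP
      AdvP
        Adv: suddenly
      VP
        V: built
The span 'the photograph suddenly built' is the S node built by S → NP VP.
Its mother is the S built by S → S Conj S.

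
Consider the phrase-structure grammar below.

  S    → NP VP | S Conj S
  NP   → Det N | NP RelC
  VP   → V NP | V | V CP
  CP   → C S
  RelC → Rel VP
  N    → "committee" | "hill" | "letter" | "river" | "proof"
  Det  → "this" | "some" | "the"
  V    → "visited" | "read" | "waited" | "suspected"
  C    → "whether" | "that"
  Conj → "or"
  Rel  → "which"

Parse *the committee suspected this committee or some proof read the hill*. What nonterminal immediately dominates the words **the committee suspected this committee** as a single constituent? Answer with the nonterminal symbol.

S
  S
    NP
      Det: the
      N: committee
    VP
      V: suspected
      NP
        Det: this
        N: committee
  Conj: or
  S
    NP
      Det: some
      N: proof
    VP
      V: read
      NP
        Det: the
        N: hill
The span 'the committee suspected this committee' is the S node built by S → NP VP.

S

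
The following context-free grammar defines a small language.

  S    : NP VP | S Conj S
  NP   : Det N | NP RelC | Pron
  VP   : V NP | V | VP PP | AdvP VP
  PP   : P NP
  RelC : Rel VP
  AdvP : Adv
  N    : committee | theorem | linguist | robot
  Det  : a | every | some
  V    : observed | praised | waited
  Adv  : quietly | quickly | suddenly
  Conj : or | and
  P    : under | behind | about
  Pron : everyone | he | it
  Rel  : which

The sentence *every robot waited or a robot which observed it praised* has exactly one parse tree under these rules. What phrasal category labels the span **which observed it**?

S
  S
    NP
      Det: every
      N: robot
    VP
      V: waited
  Conj: or
  S
    NP
      NP
        Det: a
        N: robot
      RelC
        Rel: which
        VP
          V: observed
          NP
            Pron: it
    VP
      V: praised
The span 'which observed it' is the RelC node built by RelC → Rel VP.

RelC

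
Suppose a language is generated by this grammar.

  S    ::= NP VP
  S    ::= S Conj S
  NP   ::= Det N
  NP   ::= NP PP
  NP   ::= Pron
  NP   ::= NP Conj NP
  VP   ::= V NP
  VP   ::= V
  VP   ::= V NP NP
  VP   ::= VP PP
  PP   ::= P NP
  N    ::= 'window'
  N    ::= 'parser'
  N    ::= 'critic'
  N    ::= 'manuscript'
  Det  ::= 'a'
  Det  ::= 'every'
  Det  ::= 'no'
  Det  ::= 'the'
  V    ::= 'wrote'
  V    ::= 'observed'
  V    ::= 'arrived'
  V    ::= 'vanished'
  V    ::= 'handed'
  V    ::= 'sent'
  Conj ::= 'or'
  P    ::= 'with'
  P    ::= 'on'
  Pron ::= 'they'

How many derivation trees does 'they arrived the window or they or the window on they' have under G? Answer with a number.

Two of the 7 distinct bracketings:
[S [NP [Pron they]] [VP [V arrived] [NP [NP [NP [Det the] [N window]] [Conj or] [NP [NP [Pron they]] [Conj or] [NP [Det the] [N window]]]] [PP [P on] [NP [Pron they]]]]]]
[S [NP [Pron they]] [VP [V arrived] [NP [NP [NP [NP [Det the] [N window]] [Conj or] [NP [Pron they]]] [Conj or] [NP [Det the] [N window]]] [PP [P on] [NP [Pron they]]]]]]
The trees differ in how a recursive rule is bracketed over the same span.

7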